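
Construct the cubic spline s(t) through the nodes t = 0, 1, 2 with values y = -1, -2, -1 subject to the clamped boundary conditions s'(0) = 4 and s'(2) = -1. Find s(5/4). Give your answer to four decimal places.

Let m_i = s''(x_i). Step sizes h_i = 1, 1; slopes of the chords Δ_i = (y_(i+1) - y_i)/h_i = -1, 1.
  1·m_0 + 4·m_1 + 1·m_2 = 6(Δ_1 - Δ_0) = 12
Clamped end conditions give two more equations: 2h_0·m_0 + h_0·m_1 = 6(Δ_0 - s'(0)) = -30 and h_1·m_1 + 2h_1·m_2 = 6(s'(2) - Δ_1) = -12.
Forward elimination and back-substitution give m_0 = -41/2, m_1 = 11, m_2 = -23/2.
On [1, 2], s(t) = -2 - 3/4·(t - 1) + 11/2·(t - 1)² - 15/4·(t - 1)³.
With (t - 1) = 1/4: s(5/4) = -487/256.

-1.9023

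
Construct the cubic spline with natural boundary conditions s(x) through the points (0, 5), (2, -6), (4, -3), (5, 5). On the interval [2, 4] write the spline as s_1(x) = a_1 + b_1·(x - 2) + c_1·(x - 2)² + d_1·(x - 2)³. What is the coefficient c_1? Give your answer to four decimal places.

With M_i denoting the second derivative at x_i, h_i = 2, 2, 1, and Δ_i = (y_(i+1) − y_i)/h_i = -11/2, 3/2, 8:
  2·M_0 + 8·M_1 + 2·M_2 = 6(Δ_1 - Δ_0) = 42
  2·M_1 + 6·M_2 + 1·M_3 = 6(Δ_2 - Δ_1) = 39
Natural end conditions: M_0 = M_3 = 0.
Hence M_0 = 0, M_1 = 87/22, M_2 = 57/11, M_3 = 0.
On [2, 4], with s_1(x) = a_1 + b_1·(x - 2) + c_1·(x - 2)² + d_1·(x - 2)³: c_1 = M_1/2 = 87/44, d_1 = (M_2 - M_1)/(6h_1) = 9/88, b_1 = Δ_1 - h_1(2M_1 + M_2)/6 = -63/22.

1.9773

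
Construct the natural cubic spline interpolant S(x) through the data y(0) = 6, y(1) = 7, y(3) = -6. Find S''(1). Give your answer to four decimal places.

Let σ_i = S''(x_i). Step sizes h_i = 1, 2; slopes of the chords Δ_i = (y_(i+1) - y_i)/h_i = 1, -13/2.
  1·σ_0 + 6·σ_1 + 2·σ_2 = 6(Δ_1 - Δ_0) = -45
Natural end conditions: σ_0 = σ_2 = 0.
Solving the tridiagonal system: σ_0 = 0, σ_1 = -15/2, σ_2 = 0.

-7.5000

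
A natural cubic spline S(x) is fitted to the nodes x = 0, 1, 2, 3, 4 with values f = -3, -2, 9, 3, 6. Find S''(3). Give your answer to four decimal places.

22.8214

Put M_i = S'' at the i-th knot. Here h = (1, 1, 1, 1) and Δ = (1, 11, -6, 3), so the interior equations h_(i-1)·M_(i-1) + 2(h_(i-1)+h_i)·M_i + h_i·M_(i+1) = 6(Δ_i − Δ_(i-1)) read
  1·M_0 + 4·M_1 + 1·M_2 = 6(Δ_1 - Δ_0) = 60
  1·M_1 + 4·M_2 + 1·M_3 = 6(Δ_2 - Δ_1) = -102
  1·M_2 + 4·M_3 + 1·M_4 = 6(Δ_3 - Δ_2) = 54
Natural end conditions: M_0 = M_4 = 0.
Forward elimination and back-substitution give M_0 = 0, M_1 = 681/28, M_2 = -261/7, M_3 = 639/28, M_4 = 0.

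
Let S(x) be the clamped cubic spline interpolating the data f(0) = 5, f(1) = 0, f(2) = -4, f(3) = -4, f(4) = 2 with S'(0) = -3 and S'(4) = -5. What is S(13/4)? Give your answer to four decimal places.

-1.9015

Write σ_i for S''(x_i). With h_i = 1, 1, 1, 1 and divided differences Δ_i = -5, -4, 0, 6, the continuity of S' gives the tridiagonal system
  1·σ_0 + 4·σ_1 + 1·σ_2 = 6(Δ_1 - Δ_0) = 6
  1·σ_1 + 4·σ_2 + 1·σ_3 = 6(Δ_2 - Δ_1) = 24
  1·σ_2 + 4·σ_3 + 1·σ_4 = 6(Δ_3 - Δ_2) = 36
Clamped end conditions give two more equations: 2h_0·σ_0 + h_0·σ_1 = 6(Δ_0 - S'(0)) = -12 and h_3·σ_3 + 2h_3·σ_4 = 6(S'(4) - Δ_3) = -66.
Forward elimination and back-substitution give σ_0 = -215/28, σ_1 = 47/14, σ_2 = 1/4, σ_3 = 275/14, σ_4 = -1199/28.
On [3, 4], S(x) = -4 + 369/56·(x - 3) + 275/28·(x - 3)² - 583/56·(x - 3)³.
With (x - 3) = 1/4: S(13/4) = -6815/3584.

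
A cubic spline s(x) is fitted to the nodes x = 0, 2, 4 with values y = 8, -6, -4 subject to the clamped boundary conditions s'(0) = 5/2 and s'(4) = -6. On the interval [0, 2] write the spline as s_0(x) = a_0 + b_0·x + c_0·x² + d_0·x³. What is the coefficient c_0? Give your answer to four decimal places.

With M_i denoting the second derivative at x_i, h_i = 2, 2, and Δ_i = (y_(i+1) − y_i)/h_i = -7, 1:
  2·M_0 + 8·M_1 + 2·M_2 = 6(Δ_1 - Δ_0) = 48
Clamped end conditions give two more equations: 2h_0·M_0 + h_0·M_1 = 6(Δ_0 - s'(0)) = -57 and h_1·M_1 + 2h_1·M_2 = 6(s'(4) - Δ_1) = -42.
Solving: M_0 = -179/8, M_1 = 65/4, M_2 = -149/8.
On [0, 2], with s_0(x) = a_0 + b_0·x + c_0·x² + d_0·x³: c_0 = M_0/2 = -179/16, d_0 = (M_1 - M_0)/(6h_0) = 103/32, b_0 = Δ_0 - h_0(2M_0 + M_1)/6 = 5/2.

-11.1875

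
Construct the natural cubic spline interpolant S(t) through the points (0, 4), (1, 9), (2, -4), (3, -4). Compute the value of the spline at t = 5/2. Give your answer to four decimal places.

Let M_i = S''(x_i). Step sizes h_i = 1, 1, 1; slopes of the chords Δ_i = (y_(i+1) - y_i)/h_i = 5, -13, 0.
  1·M_0 + 4·M_1 + 1·M_2 = 6(Δ_1 - Δ_0) = -108
  1·M_1 + 4·M_2 + 1·M_3 = 6(Δ_2 - Δ_1) = 78
Natural end conditions: M_0 = M_3 = 0.
Hence M_0 = 0, M_1 = -34, M_2 = 28, M_3 = 0.
On [2, 3], S(t) = -4 - 28/3·(t - 2) + 14·(t - 2)² - 14/3·(t - 2)³.
With (t - 2) = 1/2: S(5/2) = -23/4.

-5.7500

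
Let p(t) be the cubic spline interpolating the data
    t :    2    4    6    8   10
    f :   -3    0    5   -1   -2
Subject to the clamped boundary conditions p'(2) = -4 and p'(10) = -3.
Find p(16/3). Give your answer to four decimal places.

4.6415

Put σ_i = p'' at the i-th knot. Here h = (2, 2, 2, 2) and Δ = (3/2, 5/2, -3, -1/2), so the interior equations h_(i-1)·σ_(i-1) + 2(h_(i-1)+h_i)·σ_i + h_i·σ_(i+1) = 6(Δ_i − Δ_(i-1)) read
  2·σ_0 + 8·σ_1 + 2·σ_2 = 6(Δ_1 - Δ_0) = 6
  2·σ_1 + 8·σ_2 + 2·σ_3 = 6(Δ_2 - Δ_1) = -33
  2·σ_2 + 8·σ_3 + 2·σ_4 = 6(Δ_3 - Δ_2) = 15
Clamped end conditions give two more equations: 2h_0·σ_0 + h_0·σ_1 = 6(Δ_0 - p'(2)) = 33 and h_3·σ_3 + 2h_3·σ_4 = 6(p'(10) - Δ_3) = -15.
Forward elimination and back-substitution give σ_0 = 923/112, σ_1 = 1/56, σ_2 = -85/16, σ_3 = 265/56, σ_4 = -685/112.
On [4, 6], p(t) = 0 + 477/112·(t - 4) + 1/112·(t - 4)² - 199/448·(t - 4)³.
With (t - 4) = 4/3: p(16/3) = 3509/756.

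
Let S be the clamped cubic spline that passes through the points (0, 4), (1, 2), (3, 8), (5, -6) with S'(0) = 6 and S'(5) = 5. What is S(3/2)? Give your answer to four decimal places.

2.7663

Put M_i = S'' at the i-th knot. Here h = (1, 2, 2) and Δ = (-2, 3, -7), so the interior equations h_(i-1)·M_(i-1) + 2(h_(i-1)+h_i)·M_i + h_i·M_(i+1) = 6(Δ_i − Δ_(i-1)) read
  1·M_0 + 6·M_1 + 2·M_2 = 6(Δ_1 - Δ_0) = 30
  2·M_1 + 8·M_2 + 2·M_3 = 6(Δ_2 - Δ_1) = -60
Clamped end conditions give two more equations: 2h_0·M_0 + h_0·M_1 = 6(Δ_0 - S'(0)) = -48 and h_2·M_2 + 2h_2·M_3 = 6(S'(5) - Δ_2) = 72.
Solving: M_0 = -742/23, M_1 = 380/23, M_2 = -424/23, M_3 = 626/23.
On [1, 3], S(t) = 2 - 43/23·(t - 1) + 190/23·(t - 1)² - 67/23·(t - 1)³.
With (t - 1) = 1/2: S(3/2) = 509/184.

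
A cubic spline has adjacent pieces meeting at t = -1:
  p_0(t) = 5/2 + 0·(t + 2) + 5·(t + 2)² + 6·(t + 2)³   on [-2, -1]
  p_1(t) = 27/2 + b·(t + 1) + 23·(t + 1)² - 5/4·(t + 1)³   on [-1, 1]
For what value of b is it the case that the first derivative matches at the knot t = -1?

28

p_0'(t) = 0 + 10·(t + 2) + 18·(t + 2)², so p_0'(-1) = 28. On the right, p_1'(-1) = b, so b = 28.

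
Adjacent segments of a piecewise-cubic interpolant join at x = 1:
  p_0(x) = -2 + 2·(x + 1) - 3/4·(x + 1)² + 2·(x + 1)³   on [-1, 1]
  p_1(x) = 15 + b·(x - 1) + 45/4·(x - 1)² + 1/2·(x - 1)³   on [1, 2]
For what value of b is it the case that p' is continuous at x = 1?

p_0'(x) = 2 - 3/2·(x + 1) + 6·(x + 1)², so p_0'(1) = 23. On the right, p_1'(1) = b, so b = 23.

23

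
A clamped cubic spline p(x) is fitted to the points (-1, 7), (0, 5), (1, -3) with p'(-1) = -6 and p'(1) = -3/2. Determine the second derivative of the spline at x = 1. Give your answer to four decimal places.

Let M_i = p''(x_i). Step sizes h_i = 1, 1; slopes of the chords Δ_i = (y_(i+1) - y_i)/h_i = -2, -8.
  1·M_0 + 4·M_1 + 1·M_2 = 6(Δ_1 - Δ_0) = -36
Clamped end conditions give two more equations: 2h_0·M_0 + h_0·M_1 = 6(Δ_0 - p'(-1)) = 24 and h_1·M_1 + 2h_1·M_2 = 6(p'(1) - Δ_1) = 39.
Forward elimination and back-substitution give M_0 = 93/4, M_1 = -45/2, M_2 = 123/4.

30.7500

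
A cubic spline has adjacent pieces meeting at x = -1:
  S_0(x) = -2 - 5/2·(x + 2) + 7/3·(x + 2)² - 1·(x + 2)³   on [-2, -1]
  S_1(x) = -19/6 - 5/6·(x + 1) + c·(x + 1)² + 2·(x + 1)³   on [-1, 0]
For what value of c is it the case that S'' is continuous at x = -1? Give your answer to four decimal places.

S_0''(x) = 14/3 - 6·(x + 2), so S_0''(-1) = -4/3. On the right, S_1''(-1) = 2c, so c = -2/3.

-0.6667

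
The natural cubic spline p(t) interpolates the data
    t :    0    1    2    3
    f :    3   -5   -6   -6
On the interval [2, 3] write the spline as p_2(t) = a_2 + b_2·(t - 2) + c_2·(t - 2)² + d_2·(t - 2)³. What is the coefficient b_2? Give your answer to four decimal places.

0.4000

Put M_i = p'' at the i-th knot. Here h = (1, 1, 1) and Δ = (-8, -1, 0), so the interior equations h_(i-1)·M_(i-1) + 2(h_(i-1)+h_i)·M_i + h_i·M_(i+1) = 6(Δ_i − Δ_(i-1)) read
  1·M_0 + 4·M_1 + 1·M_2 = 6(Δ_1 - Δ_0) = 42
  1·M_1 + 4·M_2 + 1·M_3 = 6(Δ_2 - Δ_1) = 6
Natural end conditions: M_0 = M_3 = 0.
Solving: M_0 = 0, M_1 = 54/5, M_2 = -6/5, M_3 = 0.
On [2, 3], with p_2(t) = a_2 + b_2·(t - 2) + c_2·(t - 2)² + d_2·(t - 2)³: c_2 = M_2/2 = -3/5, d_2 = (M_3 - M_2)/(6h_2) = 1/5, b_2 = Δ_2 - h_2(2M_2 + M_3)/6 = 2/5.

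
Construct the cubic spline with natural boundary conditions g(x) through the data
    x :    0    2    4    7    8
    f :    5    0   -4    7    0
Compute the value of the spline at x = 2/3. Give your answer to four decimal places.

Write m_i for g''(x_i). With h_i = 2, 2, 3, 1 and divided differences Δ_i = -5/2, -2, 11/3, -7, the continuity of g' gives the tridiagonal system
  2·m_0 + 8·m_1 + 2·m_2 = 6(Δ_1 - Δ_0) = 3
  2·m_1 + 10·m_2 + 3·m_3 = 6(Δ_2 - Δ_1) = 34
  3·m_2 + 8·m_3 + 1·m_4 = 6(Δ_3 - Δ_2) = -64
Natural end conditions: m_0 = m_4 = 0.
Forward elimination and back-substitution give m_0 = 0, m_1 = -715/536, m_2 = 458/67, m_3 = -2831/268, m_4 = 0.
On [0, 2], g(x) = 5 - 3305/1608·x + 0·x² - 715/6432·x³.
With x = 2/3: g(2/3) = 19520/5427.

3.5968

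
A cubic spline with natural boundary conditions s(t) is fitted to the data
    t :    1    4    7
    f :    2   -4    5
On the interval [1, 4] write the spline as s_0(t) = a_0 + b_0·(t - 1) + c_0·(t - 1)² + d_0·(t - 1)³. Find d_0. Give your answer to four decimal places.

Put M_i = s'' at the i-th knot. Here h = (3, 3) and Δ = (-2, 3), so the interior equations h_(i-1)·M_(i-1) + 2(h_(i-1)+h_i)·M_i + h_i·M_(i+1) = 6(Δ_i − Δ_(i-1)) read
  3·M_0 + 12·M_1 + 3·M_2 = 6(Δ_1 - Δ_0) = 30
Natural end conditions: M_0 = M_2 = 0.
Forward elimination and back-substitution give M_0 = 0, M_1 = 5/2, M_2 = 0.
On [1, 4], with s_0(t) = a_0 + b_0·(t - 1) + c_0·(t - 1)² + d_0·(t - 1)³: c_0 = M_0/2 = 0, d_0 = (M_1 - M_0)/(6h_0) = 5/36, b_0 = Δ_0 - h_0(2M_0 + M_1)/6 = -13/4.

0.1389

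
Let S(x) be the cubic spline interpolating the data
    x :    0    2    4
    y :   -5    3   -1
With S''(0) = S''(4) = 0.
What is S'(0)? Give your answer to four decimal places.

With m_i denoting the second derivative at x_i, h_i = 2, 2, and Δ_i = (y_(i+1) − y_i)/h_i = 4, -2:
  2·m_0 + 8·m_1 + 2·m_2 = 6(Δ_1 - Δ_0) = -36
Natural end conditions: m_0 = m_2 = 0.
Solving: m_0 = 0, m_1 = -9/2, m_2 = 0.
On [0, 2], S'(x) = b_0 + 2c_0·x + 3d_0·x² with b_0 = Δ_0 - h_0(2m_0 + m_1)/6 = 11/2, c_0 = m_0/2 = 0, d_0 = (m_1 - m_0)/(6h_0) = -3/8. So S'(0) = 11/2.

5.5000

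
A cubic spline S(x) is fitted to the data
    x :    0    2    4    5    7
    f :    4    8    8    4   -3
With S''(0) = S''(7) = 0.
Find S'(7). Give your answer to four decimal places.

With m_i denoting the second derivative at x_i, h_i = 2, 2, 1, 2, and Δ_i = (y_(i+1) − y_i)/h_i = 2, 0, -4, -7/2:
  2·m_0 + 8·m_1 + 2·m_2 = 6(Δ_1 - Δ_0) = -12
  2·m_1 + 6·m_2 + 1·m_3 = 6(Δ_2 - Δ_1) = -24
  1·m_2 + 6·m_3 + 2·m_4 = 6(Δ_3 - Δ_2) = 3
Natural end conditions: m_0 = m_4 = 0.
Hence m_0 = 0, m_1 = -63/128, m_2 = -129/32, m_3 = 75/64, m_4 = 0.
On [5, 7], S'(x) = b_3 + 2c_3·(x - 5) + 3d_3·(x - 5)² with b_3 = Δ_3 - h_3(2m_3 + m_4)/6 = -137/32, c_3 = m_3/2 = 75/128, d_3 = (m_4 - m_3)/(6h_3) = -25/256. So S'(7) = -199/64.

-3.1094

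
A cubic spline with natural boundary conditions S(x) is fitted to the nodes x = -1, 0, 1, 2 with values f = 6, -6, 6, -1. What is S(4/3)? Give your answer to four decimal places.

Put M_i = S'' at the i-th knot. Here h = (1, 1, 1) and Δ = (-12, 12, -7), so the interior equations h_(i-1)·M_(i-1) + 2(h_(i-1)+h_i)·M_i + h_i·M_(i+1) = 6(Δ_i − Δ_(i-1)) read
  1·M_0 + 4·M_1 + 1·M_2 = 6(Δ_1 - Δ_0) = 144
  1·M_1 + 4·M_2 + 1·M_3 = 6(Δ_2 - Δ_1) = -114
Natural end conditions: M_0 = M_3 = 0.
Hence M_0 = 0, M_1 = 46, M_2 = -40, M_3 = 0.
On [1, 2], S(x) = 6 + 19/3·(x - 1) - 20·(x - 1)² + 20/3·(x - 1)³.
With (x - 1) = 1/3: S(4/3) = 497/81.

6.1358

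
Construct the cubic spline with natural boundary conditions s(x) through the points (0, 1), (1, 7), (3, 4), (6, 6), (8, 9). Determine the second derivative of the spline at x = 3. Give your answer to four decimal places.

3.1423

With σ_i denoting the second derivative at x_i, h_i = 1, 2, 3, 2, and Δ_i = (y_(i+1) − y_i)/h_i = 6, -3/2, 2/3, 3/2:
  1·σ_0 + 6·σ_1 + 2·σ_2 = 6(Δ_1 - Δ_0) = -45
  2·σ_1 + 10·σ_2 + 3·σ_3 = 6(Δ_2 - Δ_1) = 13
  3·σ_2 + 10·σ_3 + 2·σ_4 = 6(Δ_3 - Δ_2) = 5
Natural end conditions: σ_0 = σ_4 = 0.
Forward elimination and back-substitution give σ_0 = 0, σ_1 = -4325/506, σ_2 = 795/253, σ_3 = -112/253, σ_4 = 0.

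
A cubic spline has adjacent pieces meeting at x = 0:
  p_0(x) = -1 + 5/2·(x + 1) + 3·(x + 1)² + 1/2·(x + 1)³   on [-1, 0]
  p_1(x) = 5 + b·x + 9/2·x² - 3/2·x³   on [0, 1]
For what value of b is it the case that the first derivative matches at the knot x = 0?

p_0'(x) = 5/2 + 6·(x + 1) + 3/2·(x + 1)², so p_0'(0) = 10. On the right, p_1'(0) = b, so b = 10.

10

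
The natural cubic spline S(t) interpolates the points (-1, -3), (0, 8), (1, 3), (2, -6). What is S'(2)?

-9

Let σ_i = S''(x_i). Step sizes h_i = 1, 1, 1; slopes of the chords Δ_i = (y_(i+1) - y_i)/h_i = 11, -5, -9.
  1·σ_0 + 4·σ_1 + 1·σ_2 = 6(Δ_1 - Δ_0) = -96
  1·σ_1 + 4·σ_2 + 1·σ_3 = 6(Δ_2 - Δ_1) = -24
Natural end conditions: σ_0 = σ_3 = 0.
Forward elimination and back-substitution give σ_0 = 0, σ_1 = -24, σ_2 = 0, σ_3 = 0.
On [1, 2], S'(t) = b_2 + 2c_2·(t - 1) + 3d_2·(t - 1)² with b_2 = Δ_2 - h_2(2σ_2 + σ_3)/6 = -9, c_2 = σ_2/2 = 0, d_2 = (σ_3 - σ_2)/(6h_2) = 0. So S'(2) = -9.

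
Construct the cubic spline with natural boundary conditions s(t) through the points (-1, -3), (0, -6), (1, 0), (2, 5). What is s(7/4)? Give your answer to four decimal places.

With σ_i denoting the second derivative at x_i, h_i = 1, 1, 1, and Δ_i = (y_(i+1) − y_i)/h_i = -3, 6, 5:
  1·σ_0 + 4·σ_1 + 1·σ_2 = 6(Δ_1 - Δ_0) = 54
  1·σ_1 + 4·σ_2 + 1·σ_3 = 6(Δ_2 - Δ_1) = -6
Natural end conditions: σ_0 = σ_3 = 0.
Forward elimination and back-substitution give σ_0 = 0, σ_1 = 74/5, σ_2 = -26/5, σ_3 = 0.
On [1, 2], s(t) = 0 + 101/15·(t - 1) - 13/5·(t - 1)² + 13/15·(t - 1)³.
With (t - 1) = 3/4: s(7/4) = 253/64.

3.9531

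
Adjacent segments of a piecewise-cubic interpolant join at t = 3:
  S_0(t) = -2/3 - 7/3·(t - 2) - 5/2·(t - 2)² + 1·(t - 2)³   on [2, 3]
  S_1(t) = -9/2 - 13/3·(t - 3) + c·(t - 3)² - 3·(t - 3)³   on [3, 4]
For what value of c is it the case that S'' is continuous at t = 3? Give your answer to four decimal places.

0.5000

S_0''(t) = -5 + 6·(t - 2), so S_0''(3) = 1. On the right, S_1''(3) = 2c, so c = 1/2.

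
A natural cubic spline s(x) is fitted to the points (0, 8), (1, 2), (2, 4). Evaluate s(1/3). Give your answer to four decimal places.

5.4074

With σ_i denoting the second derivative at x_i, h_i = 1, 1, and Δ_i = (y_(i+1) − y_i)/h_i = -6, 2:
  1·σ_0 + 4·σ_1 + 1·σ_2 = 6(Δ_1 - Δ_0) = 48
Natural end conditions: σ_0 = σ_2 = 0.
Solving: σ_0 = 0, σ_1 = 12, σ_2 = 0.
On [0, 1], s(x) = 8 - 8·x + 0·x² + 2·x³.
With x = 1/3: s(1/3) = 146/27.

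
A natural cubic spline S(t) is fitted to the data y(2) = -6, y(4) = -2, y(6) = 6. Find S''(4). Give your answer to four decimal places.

1.5000

Put M_i = S'' at the i-th knot. Here h = (2, 2) and Δ = (2, 4), so the interior equations h_(i-1)·M_(i-1) + 2(h_(i-1)+h_i)·M_i + h_i·M_(i+1) = 6(Δ_i − Δ_(i-1)) read
  2·M_0 + 8·M_1 + 2·M_2 = 6(Δ_1 - Δ_0) = 12
Natural end conditions: M_0 = M_2 = 0.
Solving: M_0 = 0, M_1 = 3/2, M_2 = 0.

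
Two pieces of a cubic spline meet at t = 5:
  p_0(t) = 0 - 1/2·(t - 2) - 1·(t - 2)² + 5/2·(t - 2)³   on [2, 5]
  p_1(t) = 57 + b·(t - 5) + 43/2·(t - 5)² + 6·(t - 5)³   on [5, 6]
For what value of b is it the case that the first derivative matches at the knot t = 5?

61

p_0'(t) = -1/2 - 2·(t - 2) + 15/2·(t - 2)², so p_0'(5) = 61. On the right, p_1'(5) = b, so b = 61.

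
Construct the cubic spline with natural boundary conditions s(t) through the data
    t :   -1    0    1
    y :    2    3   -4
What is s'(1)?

-9

Put M_i = s'' at the i-th knot. Here h = (1, 1) and Δ = (1, -7), so the interior equations h_(i-1)·M_(i-1) + 2(h_(i-1)+h_i)·M_i + h_i·M_(i+1) = 6(Δ_i − Δ_(i-1)) read
  1·M_0 + 4·M_1 + 1·M_2 = 6(Δ_1 - Δ_0) = -48
Natural end conditions: M_0 = M_2 = 0.
Solving the tridiagonal system: M_0 = 0, M_1 = -12, M_2 = 0.
On [0, 1], s'(t) = b_1 + 2c_1·t + 3d_1·t² with b_1 = Δ_1 - h_1(2M_1 + M_2)/6 = -3, c_1 = M_1/2 = -6, d_1 = (M_2 - M_1)/(6h_1) = 2. So s'(1) = -9.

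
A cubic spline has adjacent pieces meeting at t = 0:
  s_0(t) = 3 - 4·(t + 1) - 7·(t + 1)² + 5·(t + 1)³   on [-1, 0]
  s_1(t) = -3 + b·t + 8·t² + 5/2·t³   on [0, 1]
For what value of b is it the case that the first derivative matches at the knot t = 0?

-3

s_0'(t) = -4 - 14·(t + 1) + 15·(t + 1)², so s_0'(0) = -3. On the right, s_1'(0) = b, so b = -3.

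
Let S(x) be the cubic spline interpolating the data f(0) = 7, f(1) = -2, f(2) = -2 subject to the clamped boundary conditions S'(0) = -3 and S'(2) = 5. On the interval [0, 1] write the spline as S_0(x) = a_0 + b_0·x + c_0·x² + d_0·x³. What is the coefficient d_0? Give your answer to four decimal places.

Let M_i = S''(x_i). Step sizes h_i = 1, 1; slopes of the chords Δ_i = (y_(i+1) - y_i)/h_i = -9, 0.
  1·M_0 + 4·M_1 + 1·M_2 = 6(Δ_1 - Δ_0) = 54
Clamped end conditions give two more equations: 2h_0·M_0 + h_0·M_1 = 6(Δ_0 - S'(0)) = -36 and h_1·M_1 + 2h_1·M_2 = 6(S'(2) - Δ_1) = 30.
Solving: M_0 = -55/2, M_1 = 19, M_2 = 11/2.
On [0, 1], with S_0(x) = a_0 + b_0·x + c_0·x² + d_0·x³: c_0 = M_0/2 = -55/4, d_0 = (M_1 - M_0)/(6h_0) = 31/4, b_0 = Δ_0 - h_0(2M_0 + M_1)/6 = -3.

7.7500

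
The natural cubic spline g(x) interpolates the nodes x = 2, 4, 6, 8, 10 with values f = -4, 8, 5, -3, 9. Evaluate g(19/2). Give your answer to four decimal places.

Put σ_i = g'' at the i-th knot. Here h = (2, 2, 2, 2) and Δ = (6, -3/2, -4, 6), so the interior equations h_(i-1)·σ_(i-1) + 2(h_(i-1)+h_i)·σ_i + h_i·σ_(i+1) = 6(Δ_i − Δ_(i-1)) read
  2·σ_0 + 8·σ_1 + 2·σ_2 = 6(Δ_1 - Δ_0) = -45
  2·σ_1 + 8·σ_2 + 2·σ_3 = 6(Δ_2 - Δ_1) = -15
  2·σ_2 + 8·σ_3 + 2·σ_4 = 6(Δ_3 - Δ_2) = 60
Natural end conditions: σ_0 = σ_4 = 0.
Hence σ_0 = 0, σ_1 = -555/112, σ_2 = -75/28, σ_3 = 915/112, σ_4 = 0.
On [8, 10], g(x) = -3 + 31/56·(x - 8) + 915/224·(x - 8)² - 305/448·(x - 8)³.
With (x - 8) = 3/2: g(19/2) = 16929/3584.

4.7235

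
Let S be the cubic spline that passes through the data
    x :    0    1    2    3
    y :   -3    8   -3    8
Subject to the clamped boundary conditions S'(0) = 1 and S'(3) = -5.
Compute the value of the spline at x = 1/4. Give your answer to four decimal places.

-1.1125

Let M_i = S''(x_i). Step sizes h_i = 1, 1, 1; slopes of the chords Δ_i = (y_(i+1) - y_i)/h_i = 11, -11, 11.
  1·M_0 + 4·M_1 + 1·M_2 = 6(Δ_1 - Δ_0) = -132
  1·M_1 + 4·M_2 + 1·M_3 = 6(Δ_2 - Δ_1) = 132
Clamped end conditions give two more equations: 2h_0·M_0 + h_0·M_1 = 6(Δ_0 - S'(0)) = 60 and h_2·M_2 + 2h_2·M_3 = 6(S'(3) - Δ_2) = -96.
Forward elimination and back-substitution give M_0 = 316/5, M_1 = -332/5, M_2 = 352/5, M_3 = -416/5.
On [0, 1], S(x) = -3 + 1·x + 158/5·x² - 108/5·x³.
With x = 1/4: S(1/4) = -89/80.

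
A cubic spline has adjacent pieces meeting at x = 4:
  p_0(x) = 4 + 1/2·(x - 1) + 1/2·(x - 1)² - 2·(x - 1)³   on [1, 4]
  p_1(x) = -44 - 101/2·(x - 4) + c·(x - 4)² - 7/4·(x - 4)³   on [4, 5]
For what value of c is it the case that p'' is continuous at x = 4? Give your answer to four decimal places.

p_0''(x) = 1 - 12·(x - 1), so p_0''(4) = -35. On the right, p_1''(4) = 2c, so c = -35/2.

-17.5000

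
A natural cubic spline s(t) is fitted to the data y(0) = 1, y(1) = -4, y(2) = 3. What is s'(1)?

Write m_i for s''(x_i). With h_i = 1, 1 and divided differences Δ_i = -5, 7, the continuity of s' gives the tridiagonal system
  1·m_0 + 4·m_1 + 1·m_2 = 6(Δ_1 - Δ_0) = 72
Natural end conditions: m_0 = m_2 = 0.
Hence m_0 = 0, m_1 = 18, m_2 = 0.
On [1, 2], s'(t) = b_1 + 2c_1·(t - 1) + 3d_1·(t - 1)² with b_1 = Δ_1 - h_1(2m_1 + m_2)/6 = 1, c_1 = m_1/2 = 9, d_1 = (m_2 - m_1)/(6h_1) = -3. So s'(1) = 1.

1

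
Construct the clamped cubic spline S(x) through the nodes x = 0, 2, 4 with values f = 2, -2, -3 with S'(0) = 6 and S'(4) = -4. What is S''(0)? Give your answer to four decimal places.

-15.6250

Write σ_i for S''(x_i). With h_i = 2, 2 and divided differences Δ_i = -2, -1/2, the continuity of S' gives the tridiagonal system
  2·σ_0 + 8·σ_1 + 2·σ_2 = 6(Δ_1 - Δ_0) = 9
Clamped end conditions give two more equations: 2h_0·σ_0 + h_0·σ_1 = 6(Δ_0 - S'(0)) = -48 and h_1·σ_1 + 2h_1·σ_2 = 6(S'(4) - Δ_1) = -21.
Hence σ_0 = -125/8, σ_1 = 29/4, σ_2 = -71/8.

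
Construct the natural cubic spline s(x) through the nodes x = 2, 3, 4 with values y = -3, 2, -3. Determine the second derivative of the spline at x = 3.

With σ_i denoting the second derivative at x_i, h_i = 1, 1, and Δ_i = (y_(i+1) − y_i)/h_i = 5, -5:
  1·σ_0 + 4·σ_1 + 1·σ_2 = 6(Δ_1 - Δ_0) = -60
Natural end conditions: σ_0 = σ_2 = 0.
Solving the tridiagonal system: σ_0 = 0, σ_1 = -15, σ_2 = 0.

-15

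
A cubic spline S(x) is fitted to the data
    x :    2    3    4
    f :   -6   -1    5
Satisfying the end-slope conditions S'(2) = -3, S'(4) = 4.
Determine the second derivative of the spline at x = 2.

26

With M_i denoting the second derivative at x_i, h_i = 1, 1, and Δ_i = (y_(i+1) − y_i)/h_i = 5, 6:
  1·M_0 + 4·M_1 + 1·M_2 = 6(Δ_1 - Δ_0) = 6
Clamped end conditions give two more equations: 2h_0·M_0 + h_0·M_1 = 6(Δ_0 - S'(2)) = 48 and h_1·M_1 + 2h_1·M_2 = 6(S'(4) - Δ_1) = -12.
Solving: M_0 = 26, M_1 = -4, M_2 = -4.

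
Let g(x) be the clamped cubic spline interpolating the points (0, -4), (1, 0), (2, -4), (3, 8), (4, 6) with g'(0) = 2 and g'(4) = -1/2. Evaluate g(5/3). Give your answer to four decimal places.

Put M_i = g'' at the i-th knot. Here h = (1, 1, 1, 1) and Δ = (4, -4, 12, -2), so the interior equations h_(i-1)·M_(i-1) + 2(h_(i-1)+h_i)·M_i + h_i·M_(i+1) = 6(Δ_i − Δ_(i-1)) read
  1·M_0 + 4·M_1 + 1·M_2 = 6(Δ_1 - Δ_0) = -48
  1·M_1 + 4·M_2 + 1·M_3 = 6(Δ_2 - Δ_1) = 96
  1·M_2 + 4·M_3 + 1·M_4 = 6(Δ_3 - Δ_2) = -84
Clamped end conditions give two more equations: 2h_0·M_0 + h_0·M_1 = 6(Δ_0 - g'(0)) = 12 and h_3·M_3 + 2h_3·M_4 = 6(g'(4) - Δ_3) = 9.
Hence M_0 = 1087/56, M_1 = -751/28, M_2 = 319/8, M_3 = -1027/28, M_4 = 1279/56.
On [1, 2], g(x) = 0 - 191/112·(x - 1) - 751/56·(x - 1)² + 1245/112·(x - 1)³.
With (x - 1) = 2/3: g(5/3) = -213/56.

-3.8036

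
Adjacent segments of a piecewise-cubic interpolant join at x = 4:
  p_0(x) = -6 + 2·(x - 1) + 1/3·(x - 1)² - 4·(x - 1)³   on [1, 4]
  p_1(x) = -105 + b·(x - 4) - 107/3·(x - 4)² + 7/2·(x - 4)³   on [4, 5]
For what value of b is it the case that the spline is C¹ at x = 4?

p_0'(x) = 2 + 2/3·(x - 1) - 12·(x - 1)², so p_0'(4) = -104. On the right, p_1'(4) = b, so b = -104.

-104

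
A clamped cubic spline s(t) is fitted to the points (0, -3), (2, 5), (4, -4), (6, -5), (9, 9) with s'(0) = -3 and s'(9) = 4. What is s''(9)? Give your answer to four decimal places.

Write M_i for s''(x_i). With h_i = 2, 2, 2, 3 and divided differences Δ_i = 4, -9/2, -1/2, 14/3, the continuity of s' gives the tridiagonal system
  2·M_0 + 8·M_1 + 2·M_2 = 6(Δ_1 - Δ_0) = -51
  2·M_1 + 8·M_2 + 2·M_3 = 6(Δ_2 - Δ_1) = 24
  2·M_2 + 10·M_3 + 3·M_4 = 6(Δ_3 - Δ_2) = 31
Clamped end conditions give two more equations: 2h_0·M_0 + h_0·M_1 = 6(Δ_0 - s'(0)) = 42 and h_3·M_3 + 2h_3·M_4 = 6(s'(9) - Δ_3) = -4.
Solving the tridiagonal system: M_0 = 2263/138, M_1 = -814/69, M_2 = 365/69, M_3 = 182/69, M_4 = -137/69.

-1.9855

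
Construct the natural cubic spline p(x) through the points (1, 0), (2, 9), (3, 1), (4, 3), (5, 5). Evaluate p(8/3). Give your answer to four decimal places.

3.7196

Put m_i = p'' at the i-th knot. Here h = (1, 1, 1, 1) and Δ = (9, -8, 2, 2), so the interior equations h_(i-1)·m_(i-1) + 2(h_(i-1)+h_i)·m_i + h_i·m_(i+1) = 6(Δ_i − Δ_(i-1)) read
  1·m_0 + 4·m_1 + 1·m_2 = 6(Δ_1 - Δ_0) = -102
  1·m_1 + 4·m_2 + 1·m_3 = 6(Δ_2 - Δ_1) = 60
  1·m_2 + 4·m_3 + 1·m_4 = 6(Δ_3 - Δ_2) = 0
Natural end conditions: m_0 = m_4 = 0.
Solving the tridiagonal system: m_0 = 0, m_1 = -885/28, m_2 = 171/7, m_3 = -171/28, m_4 = 0.
On [2, 3], p(x) = 9 - 43/28·(x - 2) - 885/56·(x - 2)² + 523/56·(x - 2)³.
With (x - 2) = 2/3: p(8/3) = 703/189.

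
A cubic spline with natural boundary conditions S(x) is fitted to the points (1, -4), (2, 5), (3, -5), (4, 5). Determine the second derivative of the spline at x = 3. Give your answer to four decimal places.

Write m_i for S''(x_i). With h_i = 1, 1, 1 and divided differences Δ_i = 9, -10, 10, the continuity of S' gives the tridiagonal system
  1·m_0 + 4·m_1 + 1·m_2 = 6(Δ_1 - Δ_0) = -114
  1·m_1 + 4·m_2 + 1·m_3 = 6(Δ_2 - Δ_1) = 120
Natural end conditions: m_0 = m_3 = 0.
Forward elimination and back-substitution give m_0 = 0, m_1 = -192/5, m_2 = 198/5, m_3 = 0.

39.6000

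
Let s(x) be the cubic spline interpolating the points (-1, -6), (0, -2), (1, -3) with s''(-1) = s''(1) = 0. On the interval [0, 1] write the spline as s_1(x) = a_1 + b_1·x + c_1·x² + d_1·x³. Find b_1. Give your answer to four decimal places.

Let m_i = s''(x_i). Step sizes h_i = 1, 1; slopes of the chords Δ_i = (y_(i+1) - y_i)/h_i = 4, -1.
  1·m_0 + 4·m_1 + 1·m_2 = 6(Δ_1 - Δ_0) = -30
Natural end conditions: m_0 = m_2 = 0.
Solving the tridiagonal system: m_0 = 0, m_1 = -15/2, m_2 = 0.
On [0, 1], with s_1(x) = a_1 + b_1·x + c_1·x² + d_1·x³: c_1 = m_1/2 = -15/4, d_1 = (m_2 - m_1)/(6h_1) = 5/4, b_1 = Δ_1 - h_1(2m_1 + m_2)/6 = 3/2.

1.5000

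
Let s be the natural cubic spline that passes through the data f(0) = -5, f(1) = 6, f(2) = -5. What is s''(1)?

Put σ_i = s'' at the i-th knot. Here h = (1, 1) and Δ = (11, -11), so the interior equations h_(i-1)·σ_(i-1) + 2(h_(i-1)+h_i)·σ_i + h_i·σ_(i+1) = 6(Δ_i − Δ_(i-1)) read
  1·σ_0 + 4·σ_1 + 1·σ_2 = 6(Δ_1 - Δ_0) = -132
Natural end conditions: σ_0 = σ_2 = 0.
Solving the tridiagonal system: σ_0 = 0, σ_1 = -33, σ_2 = 0.

-33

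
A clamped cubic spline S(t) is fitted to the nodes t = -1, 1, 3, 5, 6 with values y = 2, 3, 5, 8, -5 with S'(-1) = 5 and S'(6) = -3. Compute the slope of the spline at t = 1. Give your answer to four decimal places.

Let m_i = S''(x_i). Step sizes h_i = 2, 2, 2, 1; slopes of the chords Δ_i = (y_(i+1) - y_i)/h_i = 1/2, 1, 3/2, -13.
  2·m_0 + 8·m_1 + 2·m_2 = 6(Δ_1 - Δ_0) = 3
  2·m_1 + 8·m_2 + 2·m_3 = 6(Δ_2 - Δ_1) = 3
  2·m_2 + 6·m_3 + 1·m_4 = 6(Δ_3 - Δ_2) = -87
Clamped end conditions give two more equations: 2h_0·m_0 + h_0·m_1 = 6(Δ_0 - S'(-1)) = -27 and h_3·m_3 + 2h_3·m_4 = 6(S'(6) - Δ_3) = 60.
Solving the tridiagonal system: m_0 = -607/86, m_1 = 53/86, m_2 = 262/43, m_3 = -1010/43, m_4 = 1795/43.
On [1, 3], S'(t) = b_1 + 2c_1·(t - 1) + 3d_1·(t - 1)² with b_1 = Δ_1 - h_1(2m_1 + m_2)/6 = -62/43, c_1 = m_1/2 = 53/172, d_1 = (m_2 - m_1)/(6h_1) = 157/344. So S'(1) = -62/43.

-1.4419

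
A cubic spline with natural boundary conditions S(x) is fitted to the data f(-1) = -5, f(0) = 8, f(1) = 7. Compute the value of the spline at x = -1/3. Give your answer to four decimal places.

With m_i denoting the second derivative at x_i, h_i = 1, 1, and Δ_i = (y_(i+1) − y_i)/h_i = 13, -1:
  1·m_0 + 4·m_1 + 1·m_2 = 6(Δ_1 - Δ_0) = -84
Natural end conditions: m_0 = m_2 = 0.
Forward elimination and back-substitution give m_0 = 0, m_1 = -21, m_2 = 0.
On [-1, 0], S(x) = -5 + 33/2·(x + 1) + 0·(x + 1)² - 7/2·(x + 1)³.
With (x + 1) = 2/3: S(-1/3) = 134/27.

4.9630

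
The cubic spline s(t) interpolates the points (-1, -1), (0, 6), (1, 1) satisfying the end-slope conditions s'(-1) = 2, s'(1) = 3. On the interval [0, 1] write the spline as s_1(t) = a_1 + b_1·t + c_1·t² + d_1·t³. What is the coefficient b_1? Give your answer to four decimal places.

Put m_i = s'' at the i-th knot. Here h = (1, 1) and Δ = (7, -5), so the interior equations h_(i-1)·m_(i-1) + 2(h_(i-1)+h_i)·m_i + h_i·m_(i+1) = 6(Δ_i − Δ_(i-1)) read
  1·m_0 + 4·m_1 + 1·m_2 = 6(Δ_1 - Δ_0) = -72
Clamped end conditions give two more equations: 2h_0·m_0 + h_0·m_1 = 6(Δ_0 - s'(-1)) = 30 and h_1·m_1 + 2h_1·m_2 = 6(s'(1) - Δ_1) = 48.
Hence m_0 = 67/2, m_1 = -37, m_2 = 85/2.
On [0, 1], with s_1(t) = a_1 + b_1·t + c_1·t² + d_1·t³: c_1 = m_1/2 = -37/2, d_1 = (m_2 - m_1)/(6h_1) = 53/4, b_1 = Δ_1 - h_1(2m_1 + m_2)/6 = 1/4.

0.2500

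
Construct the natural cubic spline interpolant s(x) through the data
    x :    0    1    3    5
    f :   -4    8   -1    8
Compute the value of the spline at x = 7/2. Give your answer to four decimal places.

-1.3452

Put M_i = s'' at the i-th knot. Here h = (1, 2, 2) and Δ = (12, -9/2, 9/2), so the interior equations h_(i-1)·M_(i-1) + 2(h_(i-1)+h_i)·M_i + h_i·M_(i+1) = 6(Δ_i − Δ_(i-1)) read
  1·M_0 + 6·M_1 + 2·M_2 = 6(Δ_1 - Δ_0) = -99
  2·M_1 + 8·M_2 + 2·M_3 = 6(Δ_2 - Δ_1) = 54
Natural end conditions: M_0 = M_3 = 0.
Hence M_0 = 0, M_1 = -225/11, M_2 = 261/22, M_3 = 0.
On [3, 5], s(x) = -1 - 75/22·(x - 3) + 261/44·(x - 3)² - 87/88·(x - 3)³.
With (x - 3) = 1/2: s(7/2) = -947/704.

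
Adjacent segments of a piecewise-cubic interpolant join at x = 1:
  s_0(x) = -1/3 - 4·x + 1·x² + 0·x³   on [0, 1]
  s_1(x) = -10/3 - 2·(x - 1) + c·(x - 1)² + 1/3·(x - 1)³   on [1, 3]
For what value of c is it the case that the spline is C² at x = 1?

s_0''(x) = 2 + 0·x, so s_0''(1) = 2. On the right, s_1''(1) = 2c, so c = 1.

1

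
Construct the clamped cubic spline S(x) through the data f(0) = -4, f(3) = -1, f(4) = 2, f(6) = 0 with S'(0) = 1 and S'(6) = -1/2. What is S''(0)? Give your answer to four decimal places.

With M_i denoting the second derivative at x_i, h_i = 3, 1, 2, and Δ_i = (y_(i+1) − y_i)/h_i = 1, 3, -1:
  3·M_0 + 8·M_1 + 1·M_2 = 6(Δ_1 - Δ_0) = 12
  1·M_1 + 6·M_2 + 2·M_3 = 6(Δ_2 - Δ_1) = -24
Clamped end conditions give two more equations: 2h_0·M_0 + h_0·M_1 = 6(Δ_0 - S'(0)) = 0 and h_2·M_2 + 2h_2·M_3 = 6(S'(6) - Δ_2) = 3.
Solving: M_0 = -19/14, M_1 = 19/7, M_2 = -79/14, M_3 = 25/7.

-1.3571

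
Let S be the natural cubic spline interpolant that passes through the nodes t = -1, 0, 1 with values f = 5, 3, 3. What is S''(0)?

With σ_i denoting the second derivative at x_i, h_i = 1, 1, and Δ_i = (y_(i+1) − y_i)/h_i = -2, 0:
  1·σ_0 + 4·σ_1 + 1·σ_2 = 6(Δ_1 - Δ_0) = 12
Natural end conditions: σ_0 = σ_2 = 0.
Solving the tridiagonal system: σ_0 = 0, σ_1 = 3, σ_2 = 0.

3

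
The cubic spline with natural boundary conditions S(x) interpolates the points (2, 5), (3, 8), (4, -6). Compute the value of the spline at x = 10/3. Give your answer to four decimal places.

Let M_i = S''(x_i). Step sizes h_i = 1, 1; slopes of the chords Δ_i = (y_(i+1) - y_i)/h_i = 3, -14.
  1·M_0 + 4·M_1 + 1·M_2 = 6(Δ_1 - Δ_0) = -102
Natural end conditions: M_0 = M_2 = 0.
Hence M_0 = 0, M_1 = -51/2, M_2 = 0.
On [3, 4], S(x) = 8 - 11/2·(x - 3) - 51/4·(x - 3)² + 17/4·(x - 3)³.
With (x - 3) = 1/3: S(10/3) = 265/54.

4.9074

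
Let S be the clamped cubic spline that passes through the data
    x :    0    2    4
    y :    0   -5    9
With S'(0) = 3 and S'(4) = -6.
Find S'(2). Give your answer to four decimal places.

4.1250

Write M_i for S''(x_i). With h_i = 2, 2 and divided differences Δ_i = -5/2, 7, the continuity of S' gives the tridiagonal system
  2·M_0 + 8·M_1 + 2·M_2 = 6(Δ_1 - Δ_0) = 57
Clamped end conditions give two more equations: 2h_0·M_0 + h_0·M_1 = 6(Δ_0 - S'(0)) = -33 and h_1·M_1 + 2h_1·M_2 = 6(S'(4) - Δ_1) = -78.
Solving the tridiagonal system: M_0 = -141/8, M_1 = 75/4, M_2 = -231/8.
On [2, 4], S'(x) = b_1 + 2c_1·(x - 2) + 3d_1·(x - 2)² with b_1 = Δ_1 - h_1(2M_1 + M_2)/6 = 33/8, c_1 = M_1/2 = 75/8, d_1 = (M_2 - M_1)/(6h_1) = -127/32. So S'(2) = 33/8.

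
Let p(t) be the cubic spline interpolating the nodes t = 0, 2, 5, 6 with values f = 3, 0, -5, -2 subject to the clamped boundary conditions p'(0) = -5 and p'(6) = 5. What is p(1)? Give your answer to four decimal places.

Write M_i for p''(x_i). With h_i = 2, 3, 1 and divided differences Δ_i = -3/2, -5/3, 3, the continuity of p' gives the tridiagonal system
  2·M_0 + 10·M_1 + 3·M_2 = 6(Δ_1 - Δ_0) = -1
  3·M_1 + 8·M_2 + 1·M_3 = 6(Δ_2 - Δ_1) = 28
Clamped end conditions give two more equations: 2h_0·M_0 + h_0·M_1 = 6(Δ_0 - p'(0)) = 21 and h_2·M_2 + 2h_2·M_3 = 6(p'(6) - Δ_2) = 12.
Hence M_0 = 511/78, M_1 = -203/78, M_2 = 155/39, M_3 = 313/78.
On [0, 2], p(t) = 3 - 5·t + 511/156·t² - 119/156·t³.
With t = 1: p(1) = 20/39.

0.5128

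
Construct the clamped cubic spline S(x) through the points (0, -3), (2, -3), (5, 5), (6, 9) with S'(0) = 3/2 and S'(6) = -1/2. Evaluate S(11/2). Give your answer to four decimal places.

7.7732

Write M_i for S''(x_i). With h_i = 2, 3, 1 and divided differences Δ_i = 0, 8/3, 4, the continuity of S' gives the tridiagonal system
  2·M_0 + 10·M_1 + 3·M_2 = 6(Δ_1 - Δ_0) = 16
  3·M_1 + 8·M_2 + 1·M_3 = 6(Δ_2 - Δ_1) = 8
Clamped end conditions give two more equations: 2h_0·M_0 + h_0·M_1 = 6(Δ_0 - S'(0)) = -9 and h_2·M_2 + 2h_2·M_3 = 6(S'(6) - Δ_2) = -27.
Solving: M_0 = -235/78, M_1 = 119/78, M_2 = 88/39, M_3 = -1141/78.
On [5, 6], S(x) = 5 + 887/156·(x - 5) + 44/39·(x - 5)² - 439/156·(x - 5)³.
With (x - 5) = 1/2: S(11/2) = 9701/1248.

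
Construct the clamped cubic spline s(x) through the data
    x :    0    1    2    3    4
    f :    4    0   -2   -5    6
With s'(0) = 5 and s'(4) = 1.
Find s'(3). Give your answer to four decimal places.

6.8214

Write m_i for s''(x_i). With h_i = 1, 1, 1, 1 and divided differences Δ_i = -4, -2, -3, 11, the continuity of s' gives the tridiagonal system
  1·m_0 + 4·m_1 + 1·m_2 = 6(Δ_1 - Δ_0) = 12
  1·m_1 + 4·m_2 + 1·m_3 = 6(Δ_2 - Δ_1) = -6
  1·m_2 + 4·m_3 + 1·m_4 = 6(Δ_3 - Δ_2) = 84
Clamped end conditions give two more equations: 2h_0·m_0 + h_0·m_1 = 6(Δ_0 - s'(0)) = -54 and h_3·m_3 + 2h_3·m_4 = 6(s'(4) - Δ_3) = -60.
Solving: m_0 = -485/14, m_1 = 107/7, m_2 = -29/2, m_3 = 257/7, m_4 = -677/14.
On [3, 4], s'(x) = b_3 + 2c_3·(x - 3) + 3d_3·(x - 3)² with b_3 = Δ_3 - h_3(2m_3 + m_4)/6 = 191/28, c_3 = m_3/2 = 257/14, d_3 = (m_4 - m_3)/(6h_3) = -397/28. So s'(3) = 191/28.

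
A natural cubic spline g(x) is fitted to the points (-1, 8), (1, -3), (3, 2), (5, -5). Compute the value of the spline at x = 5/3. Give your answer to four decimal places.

Write σ_i for g''(x_i). With h_i = 2, 2, 2 and divided differences Δ_i = -11/2, 5/2, -7/2, the continuity of g' gives the tridiagonal system
  2·σ_0 + 8·σ_1 + 2·σ_2 = 6(Δ_1 - Δ_0) = 48
  2·σ_1 + 8·σ_2 + 2·σ_3 = 6(Δ_2 - Δ_1) = -36
Natural end conditions: σ_0 = σ_3 = 0.
Solving the tridiagonal system: σ_0 = 0, σ_1 = 38/5, σ_2 = -32/5, σ_3 = 0.
On [1, 3], g(x) = -3 - 13/30·(x - 1) + 19/5·(x - 1)² - 7/6·(x - 1)³.
With (x - 1) = 2/3: g(5/3) = -788/405.

-1.9457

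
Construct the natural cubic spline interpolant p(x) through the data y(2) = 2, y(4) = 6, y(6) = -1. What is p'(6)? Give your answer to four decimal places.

With σ_i denoting the second derivative at x_i, h_i = 2, 2, and Δ_i = (y_(i+1) − y_i)/h_i = 2, -7/2:
  2·σ_0 + 8·σ_1 + 2·σ_2 = 6(Δ_1 - Δ_0) = -33
Natural end conditions: σ_0 = σ_2 = 0.
Solving: σ_0 = 0, σ_1 = -33/8, σ_2 = 0.
On [4, 6], p'(x) = b_1 + 2c_1·(x - 4) + 3d_1·(x - 4)² with b_1 = Δ_1 - h_1(2σ_1 + σ_2)/6 = -3/4, c_1 = σ_1/2 = -33/16, d_1 = (σ_2 - σ_1)/(6h_1) = 11/32. So p'(6) = -39/8.

-4.8750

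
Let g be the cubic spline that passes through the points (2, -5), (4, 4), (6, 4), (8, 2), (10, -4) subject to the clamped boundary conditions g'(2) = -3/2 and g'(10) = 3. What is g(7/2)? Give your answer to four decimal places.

1.3382

Let m_i = g''(x_i). Step sizes h_i = 2, 2, 2, 2; slopes of the chords Δ_i = (y_(i+1) - y_i)/h_i = 9/2, 0, -1, -3.
  2·m_0 + 8·m_1 + 2·m_2 = 6(Δ_1 - Δ_0) = -27
  2·m_1 + 8·m_2 + 2·m_3 = 6(Δ_2 - Δ_1) = -6
  2·m_2 + 8·m_3 + 2·m_4 = 6(Δ_3 - Δ_2) = -12
Clamped end conditions give two more equations: 2h_0·m_0 + h_0·m_1 = 6(Δ_0 - g'(2)) = 36 and h_3·m_3 + 2h_3·m_4 = 6(g'(10) - Δ_3) = 36.
Solving: m_0 = 351/28, m_1 = -99/14, m_2 = 9/4, m_3 = -69/14, m_4 = 321/28.
On [2, 4], g(x) = -5 - 3/2·(x - 2) + 351/56·(x - 2)² - 183/112·(x - 2)³.
With (x - 2) = 3/2: g(7/2) = 1199/896.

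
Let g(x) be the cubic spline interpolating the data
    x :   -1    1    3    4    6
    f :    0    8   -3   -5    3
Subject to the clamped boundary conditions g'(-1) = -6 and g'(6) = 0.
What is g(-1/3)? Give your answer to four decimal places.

With M_i denoting the second derivative at x_i, h_i = 2, 2, 1, 2, and Δ_i = (y_(i+1) − y_i)/h_i = 4, -11/2, -2, 4:
  2·M_0 + 8·M_1 + 2·M_2 = 6(Δ_1 - Δ_0) = -57
  2·M_1 + 6·M_2 + 1·M_3 = 6(Δ_2 - Δ_1) = 21
  1·M_2 + 6·M_3 + 2·M_4 = 6(Δ_3 - Δ_2) = 36
Clamped end conditions give two more equations: 2h_0·M_0 + h_0·M_1 = 6(Δ_0 - g'(-1)) = 60 and h_3·M_3 + 2h_3·M_4 = 6(g'(6) - Δ_3) = -24.
Solving: M_0 = 2709/122, M_1 = -879/61, M_2 = 423/61, M_3 = 501/61, M_4 = -1233/122.
On [-1, 1], g(x) = 0 - 6·(x + 1) + 2709/244·(x + 1)² - 1489/488·(x + 1)³.
With (x + 1) = 2/3: g(-1/3) = 50/1647.

0.0304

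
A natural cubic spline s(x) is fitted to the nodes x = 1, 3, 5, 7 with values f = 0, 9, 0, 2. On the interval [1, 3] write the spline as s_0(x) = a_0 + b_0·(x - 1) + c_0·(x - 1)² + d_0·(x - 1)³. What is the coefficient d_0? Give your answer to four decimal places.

With M_i denoting the second derivative at x_i, h_i = 2, 2, 2, and Δ_i = (y_(i+1) − y_i)/h_i = 9/2, -9/2, 1:
  2·M_0 + 8·M_1 + 2·M_2 = 6(Δ_1 - Δ_0) = -54
  2·M_1 + 8·M_2 + 2·M_3 = 6(Δ_2 - Δ_1) = 33
Natural end conditions: M_0 = M_3 = 0.
Forward elimination and back-substitution give M_0 = 0, M_1 = -83/10, M_2 = 31/5, M_3 = 0.
On [1, 3], with s_0(x) = a_0 + b_0·(x - 1) + c_0·(x - 1)² + d_0·(x - 1)³: c_0 = M_0/2 = 0, d_0 = (M_1 - M_0)/(6h_0) = -83/120, b_0 = Δ_0 - h_0(2M_0 + M_1)/6 = 109/15.

-0.6917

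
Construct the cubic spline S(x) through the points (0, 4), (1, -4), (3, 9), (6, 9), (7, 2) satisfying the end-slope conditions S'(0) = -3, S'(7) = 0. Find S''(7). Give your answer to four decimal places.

Let σ_i = S''(x_i). Step sizes h_i = 1, 2, 3, 1; slopes of the chords Δ_i = (y_(i+1) - y_i)/h_i = -8, 13/2, 0, -7.
  1·σ_0 + 6·σ_1 + 2·σ_2 = 6(Δ_1 - Δ_0) = 87
  2·σ_1 + 10·σ_2 + 3·σ_3 = 6(Δ_2 - Δ_1) = -39
  3·σ_2 + 8·σ_3 + 1·σ_4 = 6(Δ_3 - Δ_2) = -42
Clamped end conditions give two more equations: 2h_0·σ_0 + h_0·σ_1 = 6(Δ_0 - S'(0)) = -30 and h_3·σ_3 + 2h_3·σ_4 = 6(S'(7) - Δ_3) = 42.
Solving: σ_0 = -1881/74, σ_1 = 771/37, σ_2 = -933/148, σ_3 = -435/74, σ_4 = 3543/148.

23.9392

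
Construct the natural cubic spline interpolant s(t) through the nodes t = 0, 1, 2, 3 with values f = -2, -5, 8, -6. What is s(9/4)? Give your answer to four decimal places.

With σ_i denoting the second derivative at x_i, h_i = 1, 1, 1, and Δ_i = (y_(i+1) − y_i)/h_i = -3, 13, -14:
  1·σ_0 + 4·σ_1 + 1·σ_2 = 6(Δ_1 - Δ_0) = 96
  1·σ_1 + 4·σ_2 + 1·σ_3 = 6(Δ_2 - Δ_1) = -162
Natural end conditions: σ_0 = σ_3 = 0.
Solving: σ_0 = 0, σ_1 = 182/5, σ_2 = -248/5, σ_3 = 0.
On [2, 3], s(t) = 8 + 38/15·(t - 2) - 124/5·(t - 2)² + 124/15·(t - 2)³.
With (t - 2) = 1/4: s(9/4) = 577/80.

7.2125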